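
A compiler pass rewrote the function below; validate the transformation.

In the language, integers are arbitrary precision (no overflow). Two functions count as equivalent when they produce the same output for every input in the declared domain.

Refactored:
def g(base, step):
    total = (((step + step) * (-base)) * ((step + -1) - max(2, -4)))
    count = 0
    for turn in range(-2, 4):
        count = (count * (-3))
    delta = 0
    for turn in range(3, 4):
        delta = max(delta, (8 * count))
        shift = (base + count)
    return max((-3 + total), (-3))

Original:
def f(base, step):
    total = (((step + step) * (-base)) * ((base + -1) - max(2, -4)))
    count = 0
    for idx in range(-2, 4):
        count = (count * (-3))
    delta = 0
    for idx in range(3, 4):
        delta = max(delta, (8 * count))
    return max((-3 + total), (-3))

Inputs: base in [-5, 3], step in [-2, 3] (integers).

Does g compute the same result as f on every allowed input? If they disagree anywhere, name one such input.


These are not equivalent — on base=-5, step=-2 the outputs split (157 vs 97).
f: total := 160 | count := 0 | iter idx=-2: | count := 0 | iter idx=-1: | count := 0 | iter idx=0: | count := 0 | iter idx=1: | count := 0 | iter idx=2: | count := 0 | iter idx=3: | count := 0 | delta := 0 | iter idx=3: | delta := 0 | result 157
g: total := 100 | count := 0 | iter turn=-2: | count := 0 | iter turn=-1: | count := 0 | iter turn=0: | count := 0 | iter turn=1: | count := 0 | iter turn=2: | count := 0 | iter turn=3: | count := 0 | delta := 0 | iter turn=3: | delta := 0 | shift := -5 | result 97
verdict: not equivalent; witness: base=-5, step=-2


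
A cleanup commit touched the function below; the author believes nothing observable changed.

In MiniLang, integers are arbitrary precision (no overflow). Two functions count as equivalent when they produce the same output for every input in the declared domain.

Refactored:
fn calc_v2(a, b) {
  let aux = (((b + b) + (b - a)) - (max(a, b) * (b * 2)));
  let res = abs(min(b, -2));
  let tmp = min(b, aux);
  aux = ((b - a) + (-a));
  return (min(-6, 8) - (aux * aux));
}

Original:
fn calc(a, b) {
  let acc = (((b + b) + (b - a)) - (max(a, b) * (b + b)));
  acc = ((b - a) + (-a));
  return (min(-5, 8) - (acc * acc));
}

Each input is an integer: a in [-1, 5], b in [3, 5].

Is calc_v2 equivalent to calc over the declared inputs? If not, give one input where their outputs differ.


Consider the input a=-1, b=3.
calc: acc=-8, then acc=5, then returns -30
calc_v2: aux=-8, then res=2, then tmp=-8, then aux=5, then returns -31
-30 != -31, so the rewrite changes behavior.
verdict: not equivalent; witness: a=-1, b=3


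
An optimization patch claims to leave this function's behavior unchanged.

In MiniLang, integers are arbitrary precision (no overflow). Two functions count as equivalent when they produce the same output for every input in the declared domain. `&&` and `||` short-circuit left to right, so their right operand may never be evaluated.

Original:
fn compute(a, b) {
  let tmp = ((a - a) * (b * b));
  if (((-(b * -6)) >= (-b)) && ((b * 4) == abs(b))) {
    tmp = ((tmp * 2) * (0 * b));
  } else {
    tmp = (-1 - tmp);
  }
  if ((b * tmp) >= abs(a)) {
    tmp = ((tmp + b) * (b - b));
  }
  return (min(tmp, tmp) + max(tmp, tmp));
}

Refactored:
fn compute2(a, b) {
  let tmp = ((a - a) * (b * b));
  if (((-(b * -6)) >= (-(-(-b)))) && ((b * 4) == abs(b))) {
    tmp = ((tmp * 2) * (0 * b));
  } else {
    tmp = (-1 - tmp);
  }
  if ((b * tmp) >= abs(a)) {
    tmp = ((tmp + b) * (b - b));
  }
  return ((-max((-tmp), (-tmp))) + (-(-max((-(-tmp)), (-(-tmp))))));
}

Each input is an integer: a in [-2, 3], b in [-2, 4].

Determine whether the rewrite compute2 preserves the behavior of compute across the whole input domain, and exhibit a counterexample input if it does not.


Equivalent — the differences include min/max/abs usage differs, yet no declared input distinguishes the two.
As a probe, take a=3, b=0: compute runs tmp = 0; (((-(b * -6)) >= (-b)) && ((b * 4) == abs(b))) -> true; tmp = 0; ((b * tmp) >= abs(a)) -> false; return 0; compute2 runs tmp = 0; (((-(b * -6)) >= (-(-(-b)))) && ((b * 4) == abs(b))) -> true; tmp = 0; ((b * tmp) >= abs(a)) -> false; return 0; both end at 0.
Checked all 42 inputs in the declared domain: the outputs agree on every one.
verdict: equivalent


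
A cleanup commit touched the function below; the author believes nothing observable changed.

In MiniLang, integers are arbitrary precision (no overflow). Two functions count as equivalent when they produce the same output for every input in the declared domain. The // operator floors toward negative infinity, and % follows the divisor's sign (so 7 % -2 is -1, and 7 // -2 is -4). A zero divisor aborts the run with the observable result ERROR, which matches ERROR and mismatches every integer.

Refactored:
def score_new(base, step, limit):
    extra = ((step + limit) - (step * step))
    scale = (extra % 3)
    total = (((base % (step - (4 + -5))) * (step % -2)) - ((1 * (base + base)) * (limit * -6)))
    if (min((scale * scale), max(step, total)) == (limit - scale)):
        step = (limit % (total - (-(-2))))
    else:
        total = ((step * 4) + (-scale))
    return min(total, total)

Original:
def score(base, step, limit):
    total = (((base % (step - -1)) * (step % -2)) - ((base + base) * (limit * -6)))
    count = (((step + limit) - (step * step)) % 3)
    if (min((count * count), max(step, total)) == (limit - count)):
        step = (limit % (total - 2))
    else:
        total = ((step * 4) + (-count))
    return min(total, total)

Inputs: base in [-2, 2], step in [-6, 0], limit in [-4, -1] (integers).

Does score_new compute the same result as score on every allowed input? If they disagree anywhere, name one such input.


Equivalent — the differences include constant usage differs; also arithmetic usage differs; also statement counts differ; also local variable names differ, yet no declared input distinguishes the two.
Tracing base=-1, step=-5, limit=-4: score: total := 49 | count := 2 | (min((count * count), max(step, total)) == (limit - count)): false | total := -22 | result -22 | score_new: extra := -34 | scale := 2 | total := 49 | (min((scale * scale), max(step, total)) == (limit - scale)): false | total := -22 | result -22 — matching result -22.
Checked all 140 inputs in the declared domain: the outputs agree on every one.
verdict: equivalent


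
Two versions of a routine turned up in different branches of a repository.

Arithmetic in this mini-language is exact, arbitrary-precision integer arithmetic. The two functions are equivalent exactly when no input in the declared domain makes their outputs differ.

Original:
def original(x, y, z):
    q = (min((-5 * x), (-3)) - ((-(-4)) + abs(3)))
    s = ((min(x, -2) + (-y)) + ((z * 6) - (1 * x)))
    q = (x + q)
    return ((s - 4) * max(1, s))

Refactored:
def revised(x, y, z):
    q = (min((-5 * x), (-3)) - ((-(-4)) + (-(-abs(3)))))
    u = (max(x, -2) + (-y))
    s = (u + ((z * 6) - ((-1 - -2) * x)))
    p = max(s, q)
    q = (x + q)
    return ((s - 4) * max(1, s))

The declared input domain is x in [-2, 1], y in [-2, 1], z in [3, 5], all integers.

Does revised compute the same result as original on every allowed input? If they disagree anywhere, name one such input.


There is a counterexample at x=-1, y=-2, z=3: 285 on one side, 320 on the other.
original: q=-10, then s=19, then q=-11, then returns 285
revised: q=-10, then u=1, then s=20, then p=20, then q=-11, then returns 320
verdict: not equivalent; witness: x=-1, y=-2, z=3


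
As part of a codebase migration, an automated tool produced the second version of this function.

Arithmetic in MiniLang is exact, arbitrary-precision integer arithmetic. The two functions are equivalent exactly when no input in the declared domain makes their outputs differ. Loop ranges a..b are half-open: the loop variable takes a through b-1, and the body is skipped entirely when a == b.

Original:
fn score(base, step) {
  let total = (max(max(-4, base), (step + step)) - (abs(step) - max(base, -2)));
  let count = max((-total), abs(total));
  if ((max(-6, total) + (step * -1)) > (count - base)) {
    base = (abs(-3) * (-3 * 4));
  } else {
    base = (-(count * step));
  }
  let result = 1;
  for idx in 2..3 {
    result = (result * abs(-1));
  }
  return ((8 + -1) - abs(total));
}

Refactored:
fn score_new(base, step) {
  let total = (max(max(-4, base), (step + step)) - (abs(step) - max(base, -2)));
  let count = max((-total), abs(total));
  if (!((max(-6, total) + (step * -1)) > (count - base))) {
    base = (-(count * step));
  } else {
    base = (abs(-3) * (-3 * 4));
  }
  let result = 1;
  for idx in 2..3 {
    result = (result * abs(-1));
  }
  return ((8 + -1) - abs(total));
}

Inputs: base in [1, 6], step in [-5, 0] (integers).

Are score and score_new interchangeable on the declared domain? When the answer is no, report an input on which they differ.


The two versions differ — the changes include boolean connective usage differs.
Spot check at base=3, step=-5 — score: total=1, then count=1, then ((max(-6, total) + (step * -1)) > (count - base)) is true, then base=-36, then result=1, then (idx=2), then result=1, then returns 6. score_new: total=1, then count=1, then (!((max(-6, total) + (step * -1)) > (count - base))) is false, then base=-36, then result=1, then (idx=2), then result=1, then returns 6. Both give 6.
Across all 36 domain points the two functions coincide.
verdict: equivalent


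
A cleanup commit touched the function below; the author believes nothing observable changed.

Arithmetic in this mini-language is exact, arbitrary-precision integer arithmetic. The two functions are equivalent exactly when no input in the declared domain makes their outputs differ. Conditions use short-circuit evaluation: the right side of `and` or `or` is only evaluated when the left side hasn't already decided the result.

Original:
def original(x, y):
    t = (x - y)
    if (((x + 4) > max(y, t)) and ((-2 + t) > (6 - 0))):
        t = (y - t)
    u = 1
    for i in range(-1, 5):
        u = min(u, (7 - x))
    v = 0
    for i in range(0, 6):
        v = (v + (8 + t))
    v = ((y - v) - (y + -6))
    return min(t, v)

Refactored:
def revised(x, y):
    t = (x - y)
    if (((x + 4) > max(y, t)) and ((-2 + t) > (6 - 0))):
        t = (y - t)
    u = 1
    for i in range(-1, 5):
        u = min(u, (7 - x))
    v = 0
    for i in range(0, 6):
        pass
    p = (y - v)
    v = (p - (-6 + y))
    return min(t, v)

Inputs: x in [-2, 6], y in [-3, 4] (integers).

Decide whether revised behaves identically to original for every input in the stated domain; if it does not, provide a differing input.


Try x=-2, y=-3.
original: t = 1; (((x + 4) > max(y, t)) and ((-2 + t) > (6 - 0))) -> false; u = 1; [i=-1]; u = 1; [i=0]; u = 1; [i=1]; u = 1; [i=2]; u = 1; [i=3]; u = 1; [i=4]; u = 1; v = 0; [i=0]; v = 9; [i=1]; v = 18; [i=2]; v = 27; [i=3]; v = 36; [i=4]; v = 45; [i=5]; v = 54; v = -48; return -48
revised: t = 1; (((x + 4) > max(y, t)) and ((-2 + t) > (6 - 0))) -> false; u = 1; [i=-1]; u = 1; [i=0]; u = 1; [i=1]; u = 1; [i=2]; u = 1; [i=3]; u = 1; [i=4]; u = 1; v = 0; [i=0]; [i=1]; [i=2]; [i=3]; [i=4]; [i=5]; p = -3; v = 6; return 1
-48 vs 1 — the two versions disagree here.
verdict: not equivalent; witness: x=-2, y=-3


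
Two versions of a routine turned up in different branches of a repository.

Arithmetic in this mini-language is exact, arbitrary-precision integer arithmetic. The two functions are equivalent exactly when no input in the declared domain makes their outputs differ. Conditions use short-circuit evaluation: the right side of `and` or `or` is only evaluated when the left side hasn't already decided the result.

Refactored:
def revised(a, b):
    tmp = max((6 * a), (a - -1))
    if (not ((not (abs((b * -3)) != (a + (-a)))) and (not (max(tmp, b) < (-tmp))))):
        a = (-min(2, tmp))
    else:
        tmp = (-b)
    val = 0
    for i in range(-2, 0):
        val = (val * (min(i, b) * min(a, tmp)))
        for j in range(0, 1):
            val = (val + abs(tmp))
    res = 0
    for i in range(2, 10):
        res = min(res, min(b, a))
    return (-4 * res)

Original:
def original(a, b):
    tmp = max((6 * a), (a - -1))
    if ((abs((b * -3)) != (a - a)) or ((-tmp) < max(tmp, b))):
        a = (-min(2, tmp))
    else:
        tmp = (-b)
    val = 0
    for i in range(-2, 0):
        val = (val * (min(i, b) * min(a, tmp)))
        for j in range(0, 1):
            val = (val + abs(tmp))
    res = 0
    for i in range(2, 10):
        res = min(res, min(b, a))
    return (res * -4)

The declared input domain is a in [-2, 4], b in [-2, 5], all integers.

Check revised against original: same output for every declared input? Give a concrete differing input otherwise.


a=-2, b=0 yields 8 from original but 0 from revised.
verdict: not equivalent; witness: a=-2, b=0


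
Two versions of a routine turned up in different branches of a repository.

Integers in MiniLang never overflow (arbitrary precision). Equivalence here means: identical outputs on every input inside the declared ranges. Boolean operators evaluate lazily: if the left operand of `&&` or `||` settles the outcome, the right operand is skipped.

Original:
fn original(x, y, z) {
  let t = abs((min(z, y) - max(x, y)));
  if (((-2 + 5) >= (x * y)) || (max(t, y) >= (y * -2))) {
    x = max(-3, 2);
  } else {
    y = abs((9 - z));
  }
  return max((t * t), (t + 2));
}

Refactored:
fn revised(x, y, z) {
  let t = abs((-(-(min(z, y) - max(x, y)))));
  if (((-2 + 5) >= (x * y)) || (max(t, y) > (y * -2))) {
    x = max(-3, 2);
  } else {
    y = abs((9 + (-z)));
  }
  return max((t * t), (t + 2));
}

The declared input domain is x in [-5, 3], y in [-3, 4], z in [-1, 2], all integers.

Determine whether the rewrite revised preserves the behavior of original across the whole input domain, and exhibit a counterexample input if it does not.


Although `(max(t, y) >= (y * -2))` became `(max(t, y) > (y * -2))`, no input in the stated domain can expose it.
Spot check at x=2, y=4, z=1 — original: t=3, then (((-2 + 5) >= (x * y)) || (max(t, y) >= (y * -2))) is true, then x=2, then returns 9. revised: t=3, then (((-2 + 5) >= (x * y)) || (max(t, y) > (y * -2))) is true, then x=2, then returns 9. Both give 9.
Sweeping the whole domain (288 inputs) finds no disagreement.
verdict: equivalent


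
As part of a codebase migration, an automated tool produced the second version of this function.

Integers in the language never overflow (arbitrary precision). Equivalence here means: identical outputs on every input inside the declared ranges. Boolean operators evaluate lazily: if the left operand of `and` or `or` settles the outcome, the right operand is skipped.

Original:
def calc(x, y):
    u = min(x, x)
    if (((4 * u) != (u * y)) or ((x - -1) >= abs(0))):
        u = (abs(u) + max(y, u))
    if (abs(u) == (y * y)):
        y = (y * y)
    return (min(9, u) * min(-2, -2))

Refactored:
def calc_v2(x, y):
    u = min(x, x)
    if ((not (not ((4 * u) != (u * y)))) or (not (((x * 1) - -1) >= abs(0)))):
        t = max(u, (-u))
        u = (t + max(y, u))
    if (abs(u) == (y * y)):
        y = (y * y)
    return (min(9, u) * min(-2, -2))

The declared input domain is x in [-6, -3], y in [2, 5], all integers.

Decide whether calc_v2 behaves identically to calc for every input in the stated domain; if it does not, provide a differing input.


x=-6, y=4 yields 12 from calc but -18 from calc_v2.
verdict: not equivalent; witness: x=-6, y=4


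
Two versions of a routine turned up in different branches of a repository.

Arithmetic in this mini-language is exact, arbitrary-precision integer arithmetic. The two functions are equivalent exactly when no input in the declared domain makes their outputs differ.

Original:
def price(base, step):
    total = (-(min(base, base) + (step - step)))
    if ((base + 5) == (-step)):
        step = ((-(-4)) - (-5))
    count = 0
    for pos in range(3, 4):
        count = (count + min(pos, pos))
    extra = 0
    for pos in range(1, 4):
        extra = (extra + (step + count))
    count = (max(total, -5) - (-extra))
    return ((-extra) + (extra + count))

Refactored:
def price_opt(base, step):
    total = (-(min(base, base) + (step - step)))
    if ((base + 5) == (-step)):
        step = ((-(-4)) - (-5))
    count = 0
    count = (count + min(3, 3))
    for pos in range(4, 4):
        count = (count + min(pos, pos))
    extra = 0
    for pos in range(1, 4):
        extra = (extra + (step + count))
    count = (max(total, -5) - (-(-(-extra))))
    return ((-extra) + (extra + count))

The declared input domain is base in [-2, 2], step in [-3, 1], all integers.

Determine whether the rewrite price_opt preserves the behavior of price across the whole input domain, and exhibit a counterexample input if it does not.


Side by side, the visible changes include: arithmetic usage differs; also loop structure differs; also statement counts differ; also min/max/abs usage differs; also constant usage differs.
One worked example (base=1, step=-2) — price: total := -1 | ((base + 5) == (-step)): false | count := 0 | iter pos=3: | count := 3 | extra := 0 | iter pos=1: | extra := 1 | iter pos=2: | extra := 2 | iter pos=3: | extra := 3 | count := 2 | result 2; price_opt: total := -1 | ((base + 5) == (-step)): false | count := 0 | count := 3 | loop over pos: empty range | extra := 0 | iter pos=1: | extra := 1 | iter pos=2: | extra := 2 | iter pos=3: | extra := 3 | count := 2 | result 2; agreement on 2.
Sweeping the whole domain (25 inputs) finds no disagreement.
verdict: equivalent


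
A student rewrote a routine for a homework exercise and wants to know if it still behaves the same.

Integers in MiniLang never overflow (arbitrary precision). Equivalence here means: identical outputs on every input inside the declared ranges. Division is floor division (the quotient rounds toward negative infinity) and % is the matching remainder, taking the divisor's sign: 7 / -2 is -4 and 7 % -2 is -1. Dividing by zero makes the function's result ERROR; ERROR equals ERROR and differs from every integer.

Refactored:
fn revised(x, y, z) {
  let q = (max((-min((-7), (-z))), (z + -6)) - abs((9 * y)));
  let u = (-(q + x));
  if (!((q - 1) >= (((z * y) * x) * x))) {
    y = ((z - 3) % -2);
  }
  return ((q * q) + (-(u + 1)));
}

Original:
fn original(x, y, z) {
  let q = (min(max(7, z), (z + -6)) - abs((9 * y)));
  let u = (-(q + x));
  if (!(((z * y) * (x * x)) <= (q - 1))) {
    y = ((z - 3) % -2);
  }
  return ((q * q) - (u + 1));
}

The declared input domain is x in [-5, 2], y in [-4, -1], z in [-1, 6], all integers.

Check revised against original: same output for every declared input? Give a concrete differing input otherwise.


Input x=-5, y=-4, z=-1: 1800 from original versus 806 from revised.
verdict: not equivalent; witness: x=-5, y=-4, z=-1


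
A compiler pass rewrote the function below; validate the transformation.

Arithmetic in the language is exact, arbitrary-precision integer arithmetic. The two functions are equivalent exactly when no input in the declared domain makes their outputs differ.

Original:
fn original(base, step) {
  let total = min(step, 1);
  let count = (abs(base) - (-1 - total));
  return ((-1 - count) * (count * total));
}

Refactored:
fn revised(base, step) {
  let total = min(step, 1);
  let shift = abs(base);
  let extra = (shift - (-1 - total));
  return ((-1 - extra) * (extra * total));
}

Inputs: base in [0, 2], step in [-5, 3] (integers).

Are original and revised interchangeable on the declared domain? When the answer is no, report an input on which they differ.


Reading the diff, among the changes: statement counts differ, local variable names differ.
Tracing base=2, step=-2: original: total := -2 | count := 1 | result 4 | revised: total := -2 | shift := 2 | extra := 1 | result 4 — matching result 4.
Sweeping the whole domain (27 inputs) finds no disagreement.
verdict: equivalent


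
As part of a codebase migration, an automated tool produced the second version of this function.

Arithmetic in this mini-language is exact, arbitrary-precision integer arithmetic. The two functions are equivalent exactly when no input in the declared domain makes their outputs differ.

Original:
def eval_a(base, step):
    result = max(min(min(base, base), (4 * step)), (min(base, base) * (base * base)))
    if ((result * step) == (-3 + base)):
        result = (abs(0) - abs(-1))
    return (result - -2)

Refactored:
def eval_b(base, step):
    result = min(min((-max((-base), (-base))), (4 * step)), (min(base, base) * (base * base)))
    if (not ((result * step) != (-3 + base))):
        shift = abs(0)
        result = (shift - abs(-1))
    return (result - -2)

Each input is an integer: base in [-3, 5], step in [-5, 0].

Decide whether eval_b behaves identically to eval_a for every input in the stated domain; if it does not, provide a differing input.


The rewrite breaks on base=-3, step=-5, where the results are -18 and -25.
eval_a: result := -20 | ((result * step) == (-3 + base)): false | result -18
eval_b: result := -27 | (not ((result * step) != (-3 + base))): false | result -25
verdict: not equivalent; witness: base=-3, step=-5


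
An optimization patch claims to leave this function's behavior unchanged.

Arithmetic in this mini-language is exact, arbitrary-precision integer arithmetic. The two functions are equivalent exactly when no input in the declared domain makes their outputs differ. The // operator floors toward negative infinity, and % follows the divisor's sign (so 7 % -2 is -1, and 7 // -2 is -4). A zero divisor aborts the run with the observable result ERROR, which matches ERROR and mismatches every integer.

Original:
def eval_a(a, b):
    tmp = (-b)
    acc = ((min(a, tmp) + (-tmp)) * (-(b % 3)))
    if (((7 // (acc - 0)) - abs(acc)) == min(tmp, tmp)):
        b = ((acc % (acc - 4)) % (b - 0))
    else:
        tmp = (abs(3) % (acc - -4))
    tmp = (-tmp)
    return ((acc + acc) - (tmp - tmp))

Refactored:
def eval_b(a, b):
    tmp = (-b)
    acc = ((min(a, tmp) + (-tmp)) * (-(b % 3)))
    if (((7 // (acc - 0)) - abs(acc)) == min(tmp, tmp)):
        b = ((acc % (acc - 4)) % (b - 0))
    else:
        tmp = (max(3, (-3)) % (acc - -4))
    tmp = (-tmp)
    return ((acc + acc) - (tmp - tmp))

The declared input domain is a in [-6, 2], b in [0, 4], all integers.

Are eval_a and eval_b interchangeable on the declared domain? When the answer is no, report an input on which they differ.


This is a faithful refactor — constant usage differs, and min/max/abs usage differs, but the computed results match everywhere.
Spot check at a=-5, b=2 — eval_a: tmp = -2; acc = 6; (((7 // (acc - 0)) - abs(acc)) == min(tmp, tmp)) -> false; tmp = 3; tmp = -3; return 12. eval_b: tmp = -2; acc = 6; (((7 // (acc - 0)) - abs(acc)) == min(tmp, tmp)) -> false; tmp = 3; tmp = -3; return 12. Both give 12.
An exhaustive pass over the 45 declared inputs shows identical outputs.
verdict: equivalent


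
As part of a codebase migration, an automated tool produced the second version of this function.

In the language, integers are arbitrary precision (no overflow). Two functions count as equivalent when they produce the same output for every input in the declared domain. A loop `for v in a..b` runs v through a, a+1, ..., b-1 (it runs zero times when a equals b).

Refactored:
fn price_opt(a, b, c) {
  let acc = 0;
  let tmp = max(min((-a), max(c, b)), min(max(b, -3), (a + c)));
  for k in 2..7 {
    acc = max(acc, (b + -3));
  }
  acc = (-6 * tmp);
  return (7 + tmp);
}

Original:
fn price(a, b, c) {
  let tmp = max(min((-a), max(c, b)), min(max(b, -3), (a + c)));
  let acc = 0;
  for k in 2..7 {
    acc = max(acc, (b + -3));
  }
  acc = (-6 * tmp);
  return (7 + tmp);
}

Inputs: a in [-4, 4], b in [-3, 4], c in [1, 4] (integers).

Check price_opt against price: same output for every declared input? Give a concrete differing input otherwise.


The two versions differ — the changes include same computation, different form.
One worked example (a=-2, b=1, c=3) — price: tmp=2, then acc=0, then (k=2), then acc=0, then (k=3), then acc=0, then (k=4), then acc=0, then (k=5), then acc=0, then (k=6), then acc=0, then acc=-12, then returns 9; price_opt: acc=0, then tmp=2, then (k=2), then acc=0, then (k=3), then acc=0, then (k=4), then acc=0, then (k=5), then acc=0, then (k=6), then acc=0, then acc=-12, then returns 9; agreement on 9.
Sweeping the whole domain (288 inputs) finds no disagreement.
verdict: equivalent


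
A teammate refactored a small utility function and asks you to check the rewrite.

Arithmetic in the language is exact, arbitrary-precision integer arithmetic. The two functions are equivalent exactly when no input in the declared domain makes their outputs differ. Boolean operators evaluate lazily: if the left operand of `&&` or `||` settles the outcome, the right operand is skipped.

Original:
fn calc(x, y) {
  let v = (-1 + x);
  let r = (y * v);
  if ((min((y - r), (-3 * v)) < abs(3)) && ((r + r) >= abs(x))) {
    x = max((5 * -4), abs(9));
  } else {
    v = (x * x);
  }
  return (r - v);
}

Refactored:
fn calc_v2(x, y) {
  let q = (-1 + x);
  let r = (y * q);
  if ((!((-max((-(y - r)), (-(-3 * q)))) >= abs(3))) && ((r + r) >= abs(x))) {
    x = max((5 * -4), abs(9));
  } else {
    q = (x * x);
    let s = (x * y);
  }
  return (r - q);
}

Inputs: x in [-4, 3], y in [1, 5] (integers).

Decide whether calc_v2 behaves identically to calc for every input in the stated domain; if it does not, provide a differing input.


Although boolean connective usage differs; also local variable names differ; also comparison usage differs; also statement counts differ; also arithmetic usage differs; also min/max/abs usage differs, 40/40 inputs agree.
verdict: equivalent


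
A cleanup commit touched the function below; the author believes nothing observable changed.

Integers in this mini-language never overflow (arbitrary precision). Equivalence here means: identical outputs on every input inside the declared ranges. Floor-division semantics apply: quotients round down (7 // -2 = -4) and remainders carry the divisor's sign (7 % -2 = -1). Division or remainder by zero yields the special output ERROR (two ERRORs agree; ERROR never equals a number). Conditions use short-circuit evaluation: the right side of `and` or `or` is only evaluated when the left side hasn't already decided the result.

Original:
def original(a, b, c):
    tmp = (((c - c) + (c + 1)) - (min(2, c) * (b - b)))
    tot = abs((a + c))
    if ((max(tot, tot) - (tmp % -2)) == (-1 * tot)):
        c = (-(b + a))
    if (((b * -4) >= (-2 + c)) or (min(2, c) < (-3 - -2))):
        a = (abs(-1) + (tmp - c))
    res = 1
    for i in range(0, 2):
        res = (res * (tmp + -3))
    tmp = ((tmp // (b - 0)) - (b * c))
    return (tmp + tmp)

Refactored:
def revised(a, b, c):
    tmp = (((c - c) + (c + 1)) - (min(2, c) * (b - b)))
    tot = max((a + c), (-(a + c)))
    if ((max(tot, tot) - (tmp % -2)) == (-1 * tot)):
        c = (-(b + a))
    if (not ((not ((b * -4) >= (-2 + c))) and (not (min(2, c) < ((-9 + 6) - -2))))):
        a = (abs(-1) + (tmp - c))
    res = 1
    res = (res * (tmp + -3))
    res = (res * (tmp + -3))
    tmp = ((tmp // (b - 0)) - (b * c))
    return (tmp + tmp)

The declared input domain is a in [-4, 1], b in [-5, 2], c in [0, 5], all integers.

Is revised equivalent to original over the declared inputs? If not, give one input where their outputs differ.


Comparing the listings, the differences include: boolean connective usage differs, and constant usage differs, and min/max/abs usage differs, and local variable names differ, and loop structure differs, and arithmetic usage differs.
As a probe, take a=0, b=0, c=0: original runs tmp=1, then tot=0, then ((max(tot, tot) - (tmp % -2)) == (-1 * tot)) is false, then (((b * -4) >= (-2 + c)) or (min(2, c) < (-3 - -2))) is true, then a=2, then res=1, then (i=0), then res=-2, then (i=1), then res=4, then a zero divisor aborts: ERROR; revised runs tmp=1, then tot=0, then ((max(tot, tot) - (tmp % -2)) == (-1 * tot)) is false, then (not ((not ((b * -4) >= (-2 + c))) and (not (min(2, c) < ((-9 + 6) - -2))))) is true, then a=2, then res=1, then res=-2, then res=4, then a zero divisor aborts: ERROR; both end at ERROR.
Across all 288 domain points the two functions coincide.
verdict: equivalent


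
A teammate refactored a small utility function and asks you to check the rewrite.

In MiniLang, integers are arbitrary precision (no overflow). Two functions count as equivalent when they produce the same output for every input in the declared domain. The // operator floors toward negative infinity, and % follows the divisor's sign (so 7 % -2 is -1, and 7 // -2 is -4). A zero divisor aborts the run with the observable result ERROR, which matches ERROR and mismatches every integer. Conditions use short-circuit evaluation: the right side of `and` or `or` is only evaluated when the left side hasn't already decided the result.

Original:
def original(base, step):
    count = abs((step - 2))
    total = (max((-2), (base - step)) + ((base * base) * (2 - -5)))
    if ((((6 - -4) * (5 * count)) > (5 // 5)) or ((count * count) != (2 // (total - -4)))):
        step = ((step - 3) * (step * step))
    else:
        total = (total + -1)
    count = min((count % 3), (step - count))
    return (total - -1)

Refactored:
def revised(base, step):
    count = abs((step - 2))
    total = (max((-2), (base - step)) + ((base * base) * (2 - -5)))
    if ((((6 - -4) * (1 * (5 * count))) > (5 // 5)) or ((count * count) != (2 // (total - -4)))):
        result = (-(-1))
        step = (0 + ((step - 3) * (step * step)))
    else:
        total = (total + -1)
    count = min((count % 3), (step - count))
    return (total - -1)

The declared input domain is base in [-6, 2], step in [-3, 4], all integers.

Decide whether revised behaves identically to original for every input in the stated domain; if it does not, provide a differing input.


Changes here: arithmetic usage differs, constant usage differs, local variable names differ, statement counts differ; the full 72-point sweep finds no disagreement.
verdict: equivalent


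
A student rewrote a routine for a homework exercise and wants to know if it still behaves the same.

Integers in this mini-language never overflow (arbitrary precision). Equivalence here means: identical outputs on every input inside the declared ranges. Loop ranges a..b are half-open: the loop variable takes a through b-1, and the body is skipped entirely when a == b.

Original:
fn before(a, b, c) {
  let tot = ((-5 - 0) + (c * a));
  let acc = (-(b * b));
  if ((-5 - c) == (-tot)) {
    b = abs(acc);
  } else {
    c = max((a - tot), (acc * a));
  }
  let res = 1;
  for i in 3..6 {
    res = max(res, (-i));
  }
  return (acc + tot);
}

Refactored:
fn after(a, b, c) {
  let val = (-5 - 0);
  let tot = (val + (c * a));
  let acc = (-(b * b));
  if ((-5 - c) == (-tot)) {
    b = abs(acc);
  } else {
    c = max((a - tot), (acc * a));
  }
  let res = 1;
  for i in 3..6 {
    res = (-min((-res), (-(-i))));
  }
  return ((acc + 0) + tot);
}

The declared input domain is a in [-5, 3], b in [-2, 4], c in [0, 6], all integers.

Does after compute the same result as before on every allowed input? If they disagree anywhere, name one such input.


The two versions differ — the changes include constant usage differs, plus local variable names differ, plus statement counts differ, plus min/max/abs usage differs, plus arithmetic usage differs.
One worked example (a=0, b=-2, c=0) — before: tot=-5, then acc=-4, then ((-5 - c) == (-tot)) is false, then c=5, then res=1, then (i=3), then res=1, then (i=4), then res=1, then (i=5), then res=1, then returns -9; after: val=-5, then tot=-5, then acc=-4, then ((-5 - c) == (-tot)) is false, then c=5, then res=1, then (i=3), then res=1, then (i=4), then res=1, then (i=5), then res=1, then returns -9; agreement on -9.
Checked all 441 inputs in the declared domain: the outputs agree on every one.
verdict: equivalent


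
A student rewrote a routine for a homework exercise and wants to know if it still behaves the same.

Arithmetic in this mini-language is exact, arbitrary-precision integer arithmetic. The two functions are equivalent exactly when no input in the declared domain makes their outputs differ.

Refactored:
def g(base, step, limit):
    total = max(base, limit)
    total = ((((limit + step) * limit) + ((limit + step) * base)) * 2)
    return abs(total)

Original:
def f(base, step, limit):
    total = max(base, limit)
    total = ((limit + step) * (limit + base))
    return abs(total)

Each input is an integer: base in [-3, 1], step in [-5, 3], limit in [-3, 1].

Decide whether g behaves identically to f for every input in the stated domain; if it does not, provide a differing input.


Try base=-3, step=-5, limit=-3.
f: total := -3 | total := 48 | result 48
g: total := -3 | total := 96 | result 96
48 vs 96 — the two versions disagree here.
verdict: not equivalent; witness: base=-3, step=-5, limit=-3


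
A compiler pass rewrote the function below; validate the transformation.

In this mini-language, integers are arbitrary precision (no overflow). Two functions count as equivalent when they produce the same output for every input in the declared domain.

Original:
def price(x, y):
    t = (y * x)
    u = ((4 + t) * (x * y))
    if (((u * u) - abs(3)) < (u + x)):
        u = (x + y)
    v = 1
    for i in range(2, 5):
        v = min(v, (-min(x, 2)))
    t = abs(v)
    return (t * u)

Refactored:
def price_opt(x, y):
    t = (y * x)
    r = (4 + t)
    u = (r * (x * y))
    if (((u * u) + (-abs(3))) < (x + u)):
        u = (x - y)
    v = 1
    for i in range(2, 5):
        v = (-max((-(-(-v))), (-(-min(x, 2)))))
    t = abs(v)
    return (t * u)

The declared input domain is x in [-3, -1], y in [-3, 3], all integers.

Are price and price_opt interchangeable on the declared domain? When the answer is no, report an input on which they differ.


At x=-2, y=2: price gives 0, price_opt gives -4.
verdict: not equivalent; witness: x=-2, y=2


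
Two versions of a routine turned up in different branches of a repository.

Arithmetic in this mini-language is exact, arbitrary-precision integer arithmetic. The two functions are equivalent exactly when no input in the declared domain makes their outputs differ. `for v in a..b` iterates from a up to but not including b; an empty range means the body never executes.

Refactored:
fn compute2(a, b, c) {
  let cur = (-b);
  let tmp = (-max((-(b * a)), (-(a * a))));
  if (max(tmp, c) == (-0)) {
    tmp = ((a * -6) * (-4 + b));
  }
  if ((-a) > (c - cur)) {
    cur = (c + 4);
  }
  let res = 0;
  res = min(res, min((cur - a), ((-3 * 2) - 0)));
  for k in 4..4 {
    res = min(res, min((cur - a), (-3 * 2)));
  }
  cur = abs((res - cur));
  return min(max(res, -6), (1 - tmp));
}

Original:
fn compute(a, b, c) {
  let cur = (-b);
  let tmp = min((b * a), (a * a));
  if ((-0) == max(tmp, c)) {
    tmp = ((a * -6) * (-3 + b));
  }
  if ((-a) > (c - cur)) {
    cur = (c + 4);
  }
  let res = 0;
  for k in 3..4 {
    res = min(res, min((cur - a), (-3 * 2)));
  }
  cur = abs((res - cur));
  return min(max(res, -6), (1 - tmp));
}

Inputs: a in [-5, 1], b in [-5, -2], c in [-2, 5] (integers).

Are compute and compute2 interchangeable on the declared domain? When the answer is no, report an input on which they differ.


Consider the input a=1, b=-5, c=0.
compute: cur := 5 | tmp := -5 | ((-0) == max(tmp, c)): true | tmp := 48 | ((-a) > (c - cur)): true | cur := 4 | res := 0 | iter k=3: | res := -6 | cur := 10 | result -47
compute2: cur := 5 | tmp := -5 | (max(tmp, c) == (-0)): true | tmp := 54 | ((-a) > (c - cur)): true | cur := 4 | res := 0 | res := -6 | loop over k: empty range | cur := 10 | result -53
-47 against -53: the behavior changed.
verdict: not equivalent; witness: a=1, b=-5, c=0


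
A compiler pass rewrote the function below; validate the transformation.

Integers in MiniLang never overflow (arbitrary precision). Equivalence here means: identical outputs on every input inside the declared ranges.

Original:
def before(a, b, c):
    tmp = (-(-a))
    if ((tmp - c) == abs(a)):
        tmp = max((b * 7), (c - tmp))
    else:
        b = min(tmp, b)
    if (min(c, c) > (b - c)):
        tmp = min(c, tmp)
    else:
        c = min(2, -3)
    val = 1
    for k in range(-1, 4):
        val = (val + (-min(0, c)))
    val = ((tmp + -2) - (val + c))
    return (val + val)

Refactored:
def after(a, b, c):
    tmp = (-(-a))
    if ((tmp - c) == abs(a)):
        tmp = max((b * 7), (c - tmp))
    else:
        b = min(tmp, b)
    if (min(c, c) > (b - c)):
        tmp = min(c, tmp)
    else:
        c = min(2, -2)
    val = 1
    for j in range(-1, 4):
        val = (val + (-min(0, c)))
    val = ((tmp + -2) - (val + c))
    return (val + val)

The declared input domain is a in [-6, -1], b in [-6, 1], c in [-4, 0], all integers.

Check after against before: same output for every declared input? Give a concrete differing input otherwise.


Not equivalent: a=-6, b=-6, c=-4 separates them (-42 vs -34).
before: tmp becomes -6; next ((tmp - c) == abs(a)) evaluates to false; next b becomes -6; next (min(c, c) > (b - c)) evaluates to false; next c becomes -3; next val becomes 1; next at k=-1:; next val becomes 4; next at k=0:; next val becomes 7; next at k=1:; next val becomes 10; next at k=2:; next val becomes 13; next at k=3:; next val becomes 16; next val becomes -21; next final value -42
after: tmp becomes -6; next ((tmp - c) == abs(a)) evaluates to false; next b becomes -6; next (min(c, c) > (b - c)) evaluates to false; next c becomes -2; next val becomes 1; next at j=-1:; next val becomes 3; next at j=0:; next val becomes 5; next at j=1:; next val becomes 7; next at j=2:; next val becomes 9; next at j=3:; next val becomes 11; next val becomes -17; next final value -34
verdict: not equivalent; witness: a=-6, b=-6, c=-4


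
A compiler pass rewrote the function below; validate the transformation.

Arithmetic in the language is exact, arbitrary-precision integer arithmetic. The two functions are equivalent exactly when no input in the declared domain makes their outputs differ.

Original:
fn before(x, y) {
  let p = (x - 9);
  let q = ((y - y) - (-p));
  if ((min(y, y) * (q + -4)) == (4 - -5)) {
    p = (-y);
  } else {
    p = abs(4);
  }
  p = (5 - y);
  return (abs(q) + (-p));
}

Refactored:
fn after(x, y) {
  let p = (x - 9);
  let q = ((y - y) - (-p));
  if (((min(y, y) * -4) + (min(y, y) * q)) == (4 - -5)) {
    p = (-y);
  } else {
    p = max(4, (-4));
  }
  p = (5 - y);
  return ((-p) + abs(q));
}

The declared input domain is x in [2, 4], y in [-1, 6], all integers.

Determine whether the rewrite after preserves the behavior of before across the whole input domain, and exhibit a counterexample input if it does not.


Changes here: arithmetic usage differs; and min/max/abs usage differs; and constant usage differs; the full 24-point sweep finds no disagreement.
verdict: equivalent


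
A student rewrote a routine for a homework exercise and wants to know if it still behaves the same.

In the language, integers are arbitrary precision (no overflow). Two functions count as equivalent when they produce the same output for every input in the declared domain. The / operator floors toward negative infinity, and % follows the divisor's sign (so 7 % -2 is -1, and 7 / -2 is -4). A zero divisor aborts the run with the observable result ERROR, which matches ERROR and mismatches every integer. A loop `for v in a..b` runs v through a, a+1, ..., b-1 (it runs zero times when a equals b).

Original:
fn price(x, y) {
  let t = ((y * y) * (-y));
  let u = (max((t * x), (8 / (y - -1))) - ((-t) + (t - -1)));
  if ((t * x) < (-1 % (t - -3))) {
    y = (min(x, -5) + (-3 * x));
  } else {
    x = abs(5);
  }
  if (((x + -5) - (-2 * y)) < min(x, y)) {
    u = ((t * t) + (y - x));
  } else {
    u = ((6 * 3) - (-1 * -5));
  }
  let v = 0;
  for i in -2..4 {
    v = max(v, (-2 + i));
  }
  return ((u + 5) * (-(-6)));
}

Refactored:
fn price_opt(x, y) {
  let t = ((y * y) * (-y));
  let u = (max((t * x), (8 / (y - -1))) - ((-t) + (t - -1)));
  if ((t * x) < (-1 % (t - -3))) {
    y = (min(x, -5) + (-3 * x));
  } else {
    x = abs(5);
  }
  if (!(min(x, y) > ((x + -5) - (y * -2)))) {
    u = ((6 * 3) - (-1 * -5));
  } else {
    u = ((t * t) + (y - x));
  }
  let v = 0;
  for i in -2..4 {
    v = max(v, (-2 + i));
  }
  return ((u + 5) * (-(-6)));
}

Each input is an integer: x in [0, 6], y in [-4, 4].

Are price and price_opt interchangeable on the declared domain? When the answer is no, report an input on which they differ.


Reading the diff, among the changes: boolean connective usage differs; also comparison usage differs.
One worked example (x=4, y=-2) — price: t becomes 8; next u becomes 31; next ((t * x) < (-1 % (t - -3))) evaluates to false; next x becomes 5; next (((x + -5) - (-2 * y)) < min(x, y)) evaluates to true; next u becomes 57; next v becomes 0; next at i=-2:; next v becomes 0; next at i=-1:; next v becomes 0; next at i=0:; next v becomes 0; next at i=1:; next v becomes 0; next at i=2:; next v becomes 0; next at i=3:; next v becomes 1; next final value 372; price_opt: t becomes 8; next u becomes 31; next ((t * x) < (-1 % (t - -3))) evaluates to false; next x becomes 5; next (!(min(x, y) > ((x + -5) - (y * -2)))) evaluates to false; next u becomes 57; next v becomes 0; next at i=-2:; next v becomes 0; next at i=-1:; next v becomes 0; next at i=0:; next v becomes 0; next at i=1:; next v becomes 0; next at i=2:; next v becomes 0; next at i=3:; next v becomes 1; next final value 372; agreement on 372.
Checked all 63 inputs in the declared domain: the outputs agree on every one.
verdict: equivalent
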